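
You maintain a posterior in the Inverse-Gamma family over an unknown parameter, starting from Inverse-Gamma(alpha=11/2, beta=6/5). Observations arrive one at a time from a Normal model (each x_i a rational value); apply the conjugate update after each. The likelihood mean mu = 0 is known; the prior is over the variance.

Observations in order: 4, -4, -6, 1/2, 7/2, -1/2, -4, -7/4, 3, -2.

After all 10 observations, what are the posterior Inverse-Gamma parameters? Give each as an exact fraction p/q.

obs 1: x=4 → posterior Inverse-Gamma(6, 46/5)
obs 2: x=-4 → posterior Inverse-Gamma(13/2, 86/5)
obs 3: x=-6 → posterior Inverse-Gamma(7, 176/5)
obs 4: x=1/2 → posterior Inverse-Gamma(15/2, 1413/40)
obs 5: x=7/2 → posterior Inverse-Gamma(8, 829/20)
obs 6: x=-1/2 → posterior Inverse-Gamma(17/2, 1663/40)
obs 7: x=-4 → posterior Inverse-Gamma(9, 1983/40)
obs 8: x=-7/4 → posterior Inverse-Gamma(19/2, 8177/160)
obs 9: x=3 → posterior Inverse-Gamma(10, 8897/160)
obs 10: x=-2 → posterior Inverse-Gamma(21/2, 9217/160)

alpha=21/2, beta=9217/160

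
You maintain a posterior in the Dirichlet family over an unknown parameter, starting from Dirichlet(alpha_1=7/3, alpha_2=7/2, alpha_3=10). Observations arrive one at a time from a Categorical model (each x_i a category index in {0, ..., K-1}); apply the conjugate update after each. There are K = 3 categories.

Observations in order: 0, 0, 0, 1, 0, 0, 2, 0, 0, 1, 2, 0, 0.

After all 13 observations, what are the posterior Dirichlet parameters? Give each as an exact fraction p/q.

obs 1: x=0 → posterior Dirichlet(10/3, 7/2, 10)
obs 2: x=0 → posterior Dirichlet(13/3, 7/2, 10)
obs 3: x=0 → posterior Dirichlet(16/3, 7/2, 10)
obs 4: x=1 → posterior Dirichlet(16/3, 9/2, 10)
obs 5: x=0 → posterior Dirichlet(19/3, 9/2, 10)
obs 6: x=0 → posterior Dirichlet(22/3, 9/2, 10)
obs 7: x=2 → posterior Dirichlet(22/3, 9/2, 11)
obs 8: x=0 → posterior Dirichlet(25/3, 9/2, 11)
obs 9: x=0 → posterior Dirichlet(28/3, 9/2, 11)
obs 10: x=1 → posterior Dirichlet(28/3, 11/2, 11)
obs 11: x=2 → posterior Dirichlet(28/3, 11/2, 12)
obs 12: x=0 → posterior Dirichlet(31/3, 11/2, 12)
obs 13: x=0 → posterior Dirichlet(34/3, 11/2, 12)

alpha_1=34/3, alpha_2=11/2, alpha_3=12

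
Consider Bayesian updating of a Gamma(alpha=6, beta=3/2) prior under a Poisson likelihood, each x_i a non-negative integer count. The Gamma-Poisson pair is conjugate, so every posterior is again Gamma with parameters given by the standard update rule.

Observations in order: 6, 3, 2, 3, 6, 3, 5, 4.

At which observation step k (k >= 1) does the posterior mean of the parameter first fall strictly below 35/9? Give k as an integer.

obs 1: x=6 → posterior Gamma(12, 5/2)
obs 2: x=3 → posterior Gamma(15, 7/2)
obs 3: x=2 → posterior Gamma(17, 9/2)
obs 4: x=3 → posterior Gamma(20, 11/2)
obs 5: x=6 → posterior Gamma(26, 13/2)
obs 6: x=3 → posterior Gamma(29, 15/2)
obs 7: x=5 → posterior Gamma(34, 17/2)
obs 8: x=4 → posterior Gamma(38, 19/2)

k = 3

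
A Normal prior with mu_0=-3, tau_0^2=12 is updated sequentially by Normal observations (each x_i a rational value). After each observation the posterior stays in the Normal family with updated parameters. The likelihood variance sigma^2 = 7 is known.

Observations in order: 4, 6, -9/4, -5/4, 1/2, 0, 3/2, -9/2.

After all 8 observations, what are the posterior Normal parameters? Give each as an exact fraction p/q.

mu_0=27/103, tau_0^2=84/103

obs 1: x=4 → posterior Normal(27/19, 84/19)
obs 2: x=6 → posterior Normal(99/31, 84/31)
obs 3: x=-9/4 → posterior Normal(72/43, 84/43)
obs 4: x=-5/4 → posterior Normal(57/55, 84/55)
obs 5: x=1/2 → posterior Normal(63/67, 84/67)
obs 6: x=0 → posterior Normal(63/79, 84/79)
obs 7: x=3/2 → posterior Normal(81/91, 12/13)
obs 8: x=-9/2 → posterior Normal(27/103, 84/103)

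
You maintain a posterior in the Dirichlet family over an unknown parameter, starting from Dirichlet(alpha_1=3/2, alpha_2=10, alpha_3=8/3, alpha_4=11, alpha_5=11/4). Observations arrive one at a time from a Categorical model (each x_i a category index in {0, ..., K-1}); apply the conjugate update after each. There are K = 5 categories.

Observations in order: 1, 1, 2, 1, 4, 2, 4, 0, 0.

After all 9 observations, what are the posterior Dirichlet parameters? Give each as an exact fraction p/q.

alpha_1=7/2, alpha_2=13, alpha_3=14/3, alpha_4=11, alpha_5=19/4

obs 1: x=1 → posterior Dirichlet(3/2, 11, 8/3, 11, 11/4)
obs 2: x=1 → posterior Dirichlet(3/2, 12, 8/3, 11, 11/4)
obs 3: x=2 → posterior Dirichlet(3/2, 12, 11/3, 11, 11/4)
obs 4: x=1 → posterior Dirichlet(3/2, 13, 11/3, 11, 11/4)
obs 5: x=4 → posterior Dirichlet(3/2, 13, 11/3, 11, 15/4)
obs 6: x=2 → posterior Dirichlet(3/2, 13, 14/3, 11, 15/4)
obs 7: x=4 → posterior Dirichlet(3/2, 13, 14/3, 11, 19/4)
obs 8: x=0 → posterior Dirichlet(5/2, 13, 14/3, 11, 19/4)
obs 9: x=0 → posterior Dirichlet(7/2, 13, 14/3, 11, 19/4)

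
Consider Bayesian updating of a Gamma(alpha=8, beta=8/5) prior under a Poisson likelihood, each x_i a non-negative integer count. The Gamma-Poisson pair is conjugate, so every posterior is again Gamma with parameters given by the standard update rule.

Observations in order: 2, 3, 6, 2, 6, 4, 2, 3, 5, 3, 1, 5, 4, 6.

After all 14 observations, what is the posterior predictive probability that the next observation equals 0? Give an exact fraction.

obs 1: x=2 → posterior Gamma(10, 13/5)
obs 2: x=3 → posterior Gamma(13, 18/5)
obs 3: x=6 → posterior Gamma(19, 23/5)
obs 4: x=2 → posterior Gamma(21, 28/5)
obs 5: x=6 → posterior Gamma(27, 33/5)
obs 6: x=4 → posterior Gamma(31, 38/5)
obs 7: x=2 → posterior Gamma(33, 43/5)
obs 8: x=3 → posterior Gamma(36, 48/5)
obs 9: x=5 → posterior Gamma(41, 53/5)
obs 10: x=3 → posterior Gamma(44, 58/5)
obs 11: x=1 → posterior Gamma(45, 63/5)
obs 12: x=5 → posterior Gamma(50, 68/5)
obs 13: x=4 → posterior Gamma(54, 73/5)
obs 14: x=6 → posterior Gamma(60, 78/5)

335487359478718104800934664645761461383137623113987140022377116485962176423409673784257518571089228413080568856576/13953576655424632864838656436902456023240231437952568231699562156024259235416297134531327670879008670507074989666801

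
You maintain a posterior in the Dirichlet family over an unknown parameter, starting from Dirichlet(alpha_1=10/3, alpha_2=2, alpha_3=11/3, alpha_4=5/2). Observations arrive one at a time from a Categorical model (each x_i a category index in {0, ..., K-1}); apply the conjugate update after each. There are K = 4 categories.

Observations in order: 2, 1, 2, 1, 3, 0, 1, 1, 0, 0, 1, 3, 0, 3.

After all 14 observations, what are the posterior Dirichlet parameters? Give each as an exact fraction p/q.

alpha_1=22/3, alpha_2=7, alpha_3=17/3, alpha_4=11/2

obs 1: x=2 → posterior Dirichlet(10/3, 2, 14/3, 5/2)
obs 2: x=1 → posterior Dirichlet(10/3, 3, 14/3, 5/2)
obs 3: x=2 → posterior Dirichlet(10/3, 3, 17/3, 5/2)
obs 4: x=1 → posterior Dirichlet(10/3, 4, 17/3, 5/2)
obs 5: x=3 → posterior Dirichlet(10/3, 4, 17/3, 7/2)
obs 6: x=0 → posterior Dirichlet(13/3, 4, 17/3, 7/2)
obs 7: x=1 → posterior Dirichlet(13/3, 5, 17/3, 7/2)
obs 8: x=1 → posterior Dirichlet(13/3, 6, 17/3, 7/2)
obs 9: x=0 → posterior Dirichlet(16/3, 6, 17/3, 7/2)
obs 10: x=0 → posterior Dirichlet(19/3, 6, 17/3, 7/2)
obs 11: x=1 → posterior Dirichlet(19/3, 7, 17/3, 7/2)
obs 12: x=3 → posterior Dirichlet(19/3, 7, 17/3, 9/2)
obs 13: x=0 → posterior Dirichlet(22/3, 7, 17/3, 9/2)
obs 14: x=3 → posterior Dirichlet(22/3, 7, 17/3, 11/2)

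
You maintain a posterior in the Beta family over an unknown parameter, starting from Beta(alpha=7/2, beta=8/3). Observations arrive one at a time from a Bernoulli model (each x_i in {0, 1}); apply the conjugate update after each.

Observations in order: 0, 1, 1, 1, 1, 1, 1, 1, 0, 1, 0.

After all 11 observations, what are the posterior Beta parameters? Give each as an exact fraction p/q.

obs 1: x=0 → posterior Beta(7/2, 11/3)
obs 2: x=1 → posterior Beta(9/2, 11/3)
obs 3: x=1 → posterior Beta(11/2, 11/3)
obs 4: x=1 → posterior Beta(13/2, 11/3)
obs 5: x=1 → posterior Beta(15/2, 11/3)
obs 6: x=1 → posterior Beta(17/2, 11/3)
obs 7: x=1 → posterior Beta(19/2, 11/3)
obs 8: x=1 → posterior Beta(21/2, 11/3)
obs 9: x=0 → posterior Beta(21/2, 14/3)
obs 10: x=1 → posterior Beta(23/2, 14/3)
obs 11: x=0 → posterior Beta(23/2, 17/3)

alpha=23/2, beta=17/3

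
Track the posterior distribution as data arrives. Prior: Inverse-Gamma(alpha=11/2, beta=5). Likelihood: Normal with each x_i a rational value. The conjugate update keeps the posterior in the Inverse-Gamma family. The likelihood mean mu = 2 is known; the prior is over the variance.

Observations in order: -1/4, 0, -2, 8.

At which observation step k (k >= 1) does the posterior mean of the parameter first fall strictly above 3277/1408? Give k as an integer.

k = 3

obs 1: x=-1/4 → posterior Inverse-Gamma(6, 241/32)
obs 2: x=0 → posterior Inverse-Gamma(13/2, 305/32)
obs 3: x=-2 → posterior Inverse-Gamma(7, 561/32)
obs 4: x=8 → posterior Inverse-Gamma(15/2, 1137/32)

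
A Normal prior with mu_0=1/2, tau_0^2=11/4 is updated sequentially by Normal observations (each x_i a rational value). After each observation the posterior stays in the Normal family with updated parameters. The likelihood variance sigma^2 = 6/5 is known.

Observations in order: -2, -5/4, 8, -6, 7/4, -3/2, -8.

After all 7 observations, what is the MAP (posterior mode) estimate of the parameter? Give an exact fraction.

obs 1: x=-2 → posterior Normal(-98/79, 66/79)
obs 2: x=-5/4 → posterior Normal(-667/536, 33/67)
obs 3: x=8 → posterior Normal(1093/756, 22/63)
obs 4: x=-6 → posterior Normal(-227/976, 33/122)
obs 5: x=7/4 → posterior Normal(79/598, 66/299)
obs 6: x=-3/2 → posterior Normal(-43/354, 11/59)
obs 7: x=-8 → posterior Normal(-483/409, 66/409)

-483/409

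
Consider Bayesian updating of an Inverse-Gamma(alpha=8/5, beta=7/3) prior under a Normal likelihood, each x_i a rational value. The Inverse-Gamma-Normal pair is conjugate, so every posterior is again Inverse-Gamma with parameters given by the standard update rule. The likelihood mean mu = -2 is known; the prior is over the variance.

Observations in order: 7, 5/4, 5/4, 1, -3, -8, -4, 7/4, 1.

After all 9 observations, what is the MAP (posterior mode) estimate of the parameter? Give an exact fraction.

43165/3408

obs 1: x=7 → posterior Inverse-Gamma(21/10, 257/6)
obs 2: x=5/4 → posterior Inverse-Gamma(13/5, 4619/96)
obs 3: x=5/4 → posterior Inverse-Gamma(31/10, 2563/48)
obs 4: x=1 → posterior Inverse-Gamma(18/5, 2779/48)
obs 5: x=-3 → posterior Inverse-Gamma(41/10, 2803/48)
obs 6: x=-8 → posterior Inverse-Gamma(23/5, 3667/48)
obs 7: x=-4 → posterior Inverse-Gamma(51/10, 3763/48)
obs 8: x=7/4 → posterior Inverse-Gamma(28/5, 8201/96)
obs 9: x=1 → posterior Inverse-Gamma(61/10, 8633/96)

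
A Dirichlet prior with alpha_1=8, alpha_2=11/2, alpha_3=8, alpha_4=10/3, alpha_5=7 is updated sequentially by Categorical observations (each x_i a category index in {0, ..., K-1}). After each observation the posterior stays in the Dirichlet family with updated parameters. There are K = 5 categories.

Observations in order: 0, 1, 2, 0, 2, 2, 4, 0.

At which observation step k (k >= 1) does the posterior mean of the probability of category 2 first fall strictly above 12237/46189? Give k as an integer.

k = 5

obs 1: x=0 → posterior Dirichlet(9, 11/2, 8, 10/3, 7)
obs 2: x=1 → posterior Dirichlet(9, 13/2, 8, 10/3, 7)
obs 3: x=2 → posterior Dirichlet(9, 13/2, 9, 10/3, 7)
obs 4: x=0 → posterior Dirichlet(10, 13/2, 9, 10/3, 7)
obs 5: x=2 → posterior Dirichlet(10, 13/2, 10, 10/3, 7)
obs 6: x=2 → posterior Dirichlet(10, 13/2, 11, 10/3, 7)
obs 7: x=4 → posterior Dirichlet(10, 13/2, 11, 10/3, 8)
obs 8: x=0 → posterior Dirichlet(11, 13/2, 11, 10/3, 8)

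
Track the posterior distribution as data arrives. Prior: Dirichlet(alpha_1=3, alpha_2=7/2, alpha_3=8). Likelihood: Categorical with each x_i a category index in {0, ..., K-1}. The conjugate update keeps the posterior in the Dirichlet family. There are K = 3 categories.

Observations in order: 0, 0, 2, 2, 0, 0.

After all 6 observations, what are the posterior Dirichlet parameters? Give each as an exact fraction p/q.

obs 1: x=0 → posterior Dirichlet(4, 7/2, 8)
obs 2: x=0 → posterior Dirichlet(5, 7/2, 8)
obs 3: x=2 → posterior Dirichlet(5, 7/2, 9)
obs 4: x=2 → posterior Dirichlet(5, 7/2, 10)
obs 5: x=0 → posterior Dirichlet(6, 7/2, 10)
obs 6: x=0 → posterior Dirichlet(7, 7/2, 10)

alpha_1=7, alpha_2=7/2, alpha_3=10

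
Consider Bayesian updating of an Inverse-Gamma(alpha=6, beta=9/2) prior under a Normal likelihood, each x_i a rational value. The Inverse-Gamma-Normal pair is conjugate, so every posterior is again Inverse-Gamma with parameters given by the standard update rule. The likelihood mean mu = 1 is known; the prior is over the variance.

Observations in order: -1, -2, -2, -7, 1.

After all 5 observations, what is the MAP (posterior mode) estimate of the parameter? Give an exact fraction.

5

obs 1: x=-1 → posterior Inverse-Gamma(13/2, 13/2)
obs 2: x=-2 → posterior Inverse-Gamma(7, 11)
obs 3: x=-2 → posterior Inverse-Gamma(15/2, 31/2)
obs 4: x=-7 → posterior Inverse-Gamma(8, 95/2)
obs 5: x=1 → posterior Inverse-Gamma(17/2, 95/2)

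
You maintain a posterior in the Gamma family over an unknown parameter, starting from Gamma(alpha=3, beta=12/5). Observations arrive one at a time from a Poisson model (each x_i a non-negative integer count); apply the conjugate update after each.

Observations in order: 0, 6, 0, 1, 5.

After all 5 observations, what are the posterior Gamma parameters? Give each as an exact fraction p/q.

obs 1: x=0 → posterior Gamma(3, 17/5)
obs 2: x=6 → posterior Gamma(9, 22/5)
obs 3: x=0 → posterior Gamma(9, 27/5)
obs 4: x=1 → posterior Gamma(10, 32/5)
obs 5: x=5 → posterior Gamma(15, 37/5)

alpha=15, beta=37/5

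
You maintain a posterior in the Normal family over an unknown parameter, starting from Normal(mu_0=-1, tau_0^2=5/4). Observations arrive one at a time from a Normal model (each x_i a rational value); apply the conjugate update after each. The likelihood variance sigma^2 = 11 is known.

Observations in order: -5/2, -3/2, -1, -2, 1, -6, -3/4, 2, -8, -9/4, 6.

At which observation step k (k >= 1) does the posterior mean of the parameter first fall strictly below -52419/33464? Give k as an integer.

obs 1: x=-5/2 → posterior Normal(-113/98, 55/49)
obs 2: x=-3/2 → posterior Normal(-32/27, 55/54)
obs 3: x=-1 → posterior Normal(-69/59, 55/59)
obs 4: x=-2 → posterior Normal(-79/64, 55/64)
obs 5: x=1 → posterior Normal(-74/69, 55/69)
obs 6: x=-6 → posterior Normal(-52/37, 55/74)
obs 7: x=-3/4 → posterior Normal(-431/316, 55/79)
obs 8: x=2 → posterior Normal(-391/336, 55/84)
obs 9: x=-8 → posterior Normal(-551/356, 55/89)
obs 10: x=-9/4 → posterior Normal(-149/94, 55/94)
obs 11: x=6 → posterior Normal(-119/99, 5/9)

k = 10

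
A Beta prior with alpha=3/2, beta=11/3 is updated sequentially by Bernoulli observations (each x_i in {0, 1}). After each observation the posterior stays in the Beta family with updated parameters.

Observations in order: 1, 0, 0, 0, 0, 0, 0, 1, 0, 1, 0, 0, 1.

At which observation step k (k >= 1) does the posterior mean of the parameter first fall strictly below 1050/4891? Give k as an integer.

obs 1: x=1 → posterior Beta(5/2, 11/3)
obs 2: x=0 → posterior Beta(5/2, 14/3)
obs 3: x=0 → posterior Beta(5/2, 17/3)
obs 4: x=0 → posterior Beta(5/2, 20/3)
obs 5: x=0 → posterior Beta(5/2, 23/3)
obs 6: x=0 → posterior Beta(5/2, 26/3)
obs 7: x=0 → posterior Beta(5/2, 29/3)
obs 8: x=1 → posterior Beta(7/2, 29/3)
obs 9: x=0 → posterior Beta(7/2, 32/3)
obs 10: x=1 → posterior Beta(9/2, 32/3)
obs 11: x=0 → posterior Beta(9/2, 35/3)
obs 12: x=0 → posterior Beta(9/2, 38/3)
obs 13: x=1 → posterior Beta(11/2, 38/3)

k = 7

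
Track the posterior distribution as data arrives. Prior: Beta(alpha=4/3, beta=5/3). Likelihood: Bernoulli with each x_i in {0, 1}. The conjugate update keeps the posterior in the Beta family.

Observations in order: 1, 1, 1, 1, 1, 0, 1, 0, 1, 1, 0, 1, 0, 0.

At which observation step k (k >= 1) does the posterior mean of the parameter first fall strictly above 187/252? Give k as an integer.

obs 1: x=1 → posterior Beta(7/3, 5/3)
obs 2: x=1 → posterior Beta(10/3, 5/3)
obs 3: x=1 → posterior Beta(13/3, 5/3)
obs 4: x=1 → posterior Beta(16/3, 5/3)
obs 5: x=1 → posterior Beta(19/3, 5/3)
obs 6: x=0 → posterior Beta(19/3, 8/3)
obs 7: x=1 → posterior Beta(22/3, 8/3)
obs 8: x=0 → posterior Beta(22/3, 11/3)
obs 9: x=1 → posterior Beta(25/3, 11/3)
obs 10: x=1 → posterior Beta(28/3, 11/3)
obs 11: x=0 → posterior Beta(28/3, 14/3)
obs 12: x=1 → posterior Beta(31/3, 14/3)
obs 13: x=0 → posterior Beta(31/3, 17/3)
obs 14: x=0 → posterior Beta(31/3, 20/3)

k = 4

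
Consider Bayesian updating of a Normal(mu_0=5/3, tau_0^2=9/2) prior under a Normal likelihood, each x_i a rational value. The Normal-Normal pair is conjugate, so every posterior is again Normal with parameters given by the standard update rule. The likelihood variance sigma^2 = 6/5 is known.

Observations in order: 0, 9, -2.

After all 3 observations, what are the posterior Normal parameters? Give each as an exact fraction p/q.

obs 1: x=0 → posterior Normal(20/57, 18/19)
obs 2: x=9 → posterior Normal(25/6, 9/17)
obs 3: x=-2 → posterior Normal(335/147, 18/49)

mu_0=335/147, tau_0^2=18/49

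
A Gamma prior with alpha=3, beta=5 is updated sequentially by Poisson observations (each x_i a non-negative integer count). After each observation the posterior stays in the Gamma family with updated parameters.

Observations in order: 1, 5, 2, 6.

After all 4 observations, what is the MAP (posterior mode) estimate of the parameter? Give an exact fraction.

16/9

obs 1: x=1 → posterior Gamma(4, 6)
obs 2: x=5 → posterior Gamma(9, 7)
obs 3: x=2 → posterior Gamma(11, 8)
obs 4: x=6 → posterior Gamma(17, 9)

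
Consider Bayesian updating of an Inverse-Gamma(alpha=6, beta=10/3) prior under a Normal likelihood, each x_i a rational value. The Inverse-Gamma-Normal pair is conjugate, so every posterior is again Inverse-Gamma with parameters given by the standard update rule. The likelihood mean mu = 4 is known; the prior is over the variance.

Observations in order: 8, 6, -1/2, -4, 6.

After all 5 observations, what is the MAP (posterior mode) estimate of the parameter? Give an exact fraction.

obs 1: x=8 → posterior Inverse-Gamma(13/2, 34/3)
obs 2: x=6 → posterior Inverse-Gamma(7, 40/3)
obs 3: x=-1/2 → posterior Inverse-Gamma(15/2, 563/24)
obs 4: x=-4 → posterior Inverse-Gamma(8, 1331/24)
obs 5: x=6 → posterior Inverse-Gamma(17/2, 1379/24)

1379/228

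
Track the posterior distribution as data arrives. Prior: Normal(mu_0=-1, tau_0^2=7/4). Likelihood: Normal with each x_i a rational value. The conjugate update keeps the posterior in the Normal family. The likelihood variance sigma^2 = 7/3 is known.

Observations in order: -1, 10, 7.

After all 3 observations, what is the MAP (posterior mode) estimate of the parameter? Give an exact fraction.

44/13

obs 1: x=-1 → posterior Normal(-1, 1)
obs 2: x=10 → posterior Normal(23/10, 7/10)
obs 3: x=7 → posterior Normal(44/13, 7/13)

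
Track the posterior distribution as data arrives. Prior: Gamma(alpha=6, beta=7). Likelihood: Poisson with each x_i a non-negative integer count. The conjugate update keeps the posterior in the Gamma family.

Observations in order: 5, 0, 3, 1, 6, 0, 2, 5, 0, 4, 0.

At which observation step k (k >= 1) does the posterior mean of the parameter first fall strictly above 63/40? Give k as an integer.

obs 1: x=5 → posterior Gamma(11, 8)
obs 2: x=0 → posterior Gamma(11, 9)
obs 3: x=3 → posterior Gamma(14, 10)
obs 4: x=1 → posterior Gamma(15, 11)
obs 5: x=6 → posterior Gamma(21, 12)
obs 6: x=0 → posterior Gamma(21, 13)
obs 7: x=2 → posterior Gamma(23, 14)
obs 8: x=5 → posterior Gamma(28, 15)
obs 9: x=0 → posterior Gamma(28, 16)
obs 10: x=4 → posterior Gamma(32, 17)
obs 11: x=0 → posterior Gamma(32, 18)

k = 5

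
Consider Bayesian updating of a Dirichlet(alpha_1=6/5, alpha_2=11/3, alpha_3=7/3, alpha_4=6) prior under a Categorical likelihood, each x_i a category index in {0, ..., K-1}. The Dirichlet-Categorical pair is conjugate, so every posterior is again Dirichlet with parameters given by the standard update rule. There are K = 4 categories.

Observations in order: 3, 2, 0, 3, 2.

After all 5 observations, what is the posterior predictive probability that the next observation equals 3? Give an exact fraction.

obs 1: x=3 → posterior Dirichlet(6/5, 11/3, 7/3, 7)
obs 2: x=2 → posterior Dirichlet(6/5, 11/3, 10/3, 7)
obs 3: x=0 → posterior Dirichlet(11/5, 11/3, 10/3, 7)
obs 4: x=3 → posterior Dirichlet(11/5, 11/3, 10/3, 8)
obs 5: x=2 → posterior Dirichlet(11/5, 11/3, 13/3, 8)

40/91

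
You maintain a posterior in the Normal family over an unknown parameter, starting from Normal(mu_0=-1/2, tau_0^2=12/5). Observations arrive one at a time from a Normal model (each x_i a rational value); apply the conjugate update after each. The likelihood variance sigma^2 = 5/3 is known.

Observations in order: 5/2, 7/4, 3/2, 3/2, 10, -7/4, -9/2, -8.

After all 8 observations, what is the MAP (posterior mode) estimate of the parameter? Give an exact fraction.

191/626

obs 1: x=5/2 → posterior Normal(155/122, 60/61)
obs 2: x=7/4 → posterior Normal(281/194, 60/97)
obs 3: x=3/2 → posterior Normal(389/266, 60/133)
obs 4: x=3/2 → posterior Normal(497/338, 60/169)
obs 5: x=10 → posterior Normal(1217/410, 12/41)
obs 6: x=-7/4 → posterior Normal(1091/482, 60/241)
obs 7: x=-9/2 → posterior Normal(767/554, 60/277)
obs 8: x=-8 → posterior Normal(191/626, 60/313)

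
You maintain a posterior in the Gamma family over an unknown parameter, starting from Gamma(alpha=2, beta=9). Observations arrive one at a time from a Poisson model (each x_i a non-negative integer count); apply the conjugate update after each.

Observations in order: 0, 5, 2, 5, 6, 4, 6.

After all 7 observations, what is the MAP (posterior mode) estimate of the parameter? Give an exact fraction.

29/16

obs 1: x=0 → posterior Gamma(2, 10)
obs 2: x=5 → posterior Gamma(7, 11)
obs 3: x=2 → posterior Gamma(9, 12)
obs 4: x=5 → posterior Gamma(14, 13)
obs 5: x=6 → posterior Gamma(20, 14)
obs 6: x=4 → posterior Gamma(24, 15)
obs 7: x=6 → posterior Gamma(30, 16)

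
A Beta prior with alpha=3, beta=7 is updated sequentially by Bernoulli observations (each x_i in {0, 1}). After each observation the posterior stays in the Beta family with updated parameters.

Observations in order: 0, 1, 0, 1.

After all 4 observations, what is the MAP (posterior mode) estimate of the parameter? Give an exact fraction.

1/3

obs 1: x=0 → posterior Beta(3, 8)
obs 2: x=1 → posterior Beta(4, 8)
obs 3: x=0 → posterior Beta(4, 9)
obs 4: x=1 → posterior Beta(5, 9)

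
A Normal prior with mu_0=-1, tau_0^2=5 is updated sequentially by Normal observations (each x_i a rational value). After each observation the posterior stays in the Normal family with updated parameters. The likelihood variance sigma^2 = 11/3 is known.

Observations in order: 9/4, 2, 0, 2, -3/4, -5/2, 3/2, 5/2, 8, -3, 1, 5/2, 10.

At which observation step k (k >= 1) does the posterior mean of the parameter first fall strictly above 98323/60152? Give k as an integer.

obs 1: x=9/4 → posterior Normal(7/8, 55/26)
obs 2: x=2 → posterior Normal(211/164, 55/41)
obs 3: x=0 → posterior Normal(211/224, 55/56)
obs 4: x=2 → posterior Normal(331/284, 55/71)
obs 5: x=-3/4 → posterior Normal(143/172, 55/86)
obs 6: x=-5/2 → posterior Normal(34/101, 55/101)
obs 7: x=3/2 → posterior Normal(113/232, 55/116)
obs 8: x=5/2 → posterior Normal(94/131, 55/131)
obs 9: x=8 → posterior Normal(107/73, 55/146)
obs 10: x=-3 → posterior Normal(169/161, 55/161)
obs 11: x=1 → posterior Normal(23/22, 5/16)
obs 12: x=5/2 → posterior Normal(443/382, 55/191)
obs 13: x=10 → posterior Normal(743/412, 55/206)

k = 13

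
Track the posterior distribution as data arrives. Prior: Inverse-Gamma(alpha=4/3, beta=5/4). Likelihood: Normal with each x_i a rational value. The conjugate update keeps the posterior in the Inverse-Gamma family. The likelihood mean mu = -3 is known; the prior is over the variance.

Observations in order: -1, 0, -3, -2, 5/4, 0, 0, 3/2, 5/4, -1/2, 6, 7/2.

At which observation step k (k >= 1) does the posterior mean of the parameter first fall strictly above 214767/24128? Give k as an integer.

k = 9

obs 1: x=-1 → posterior Inverse-Gamma(11/6, 13/4)
obs 2: x=0 → posterior Inverse-Gamma(7/3, 31/4)
obs 3: x=-3 → posterior Inverse-Gamma(17/6, 31/4)
obs 4: x=-2 → posterior Inverse-Gamma(10/3, 33/4)
obs 5: x=5/4 → posterior Inverse-Gamma(23/6, 553/32)
obs 6: x=0 → posterior Inverse-Gamma(13/3, 697/32)
obs 7: x=0 → posterior Inverse-Gamma(29/6, 841/32)
obs 8: x=3/2 → posterior Inverse-Gamma(16/3, 1165/32)
obs 9: x=5/4 → posterior Inverse-Gamma(35/6, 727/16)
obs 10: x=-1/2 → posterior Inverse-Gamma(19/3, 777/16)
obs 11: x=6 → posterior Inverse-Gamma(41/6, 1425/16)
obs 12: x=7/2 → posterior Inverse-Gamma(22/3, 1763/16)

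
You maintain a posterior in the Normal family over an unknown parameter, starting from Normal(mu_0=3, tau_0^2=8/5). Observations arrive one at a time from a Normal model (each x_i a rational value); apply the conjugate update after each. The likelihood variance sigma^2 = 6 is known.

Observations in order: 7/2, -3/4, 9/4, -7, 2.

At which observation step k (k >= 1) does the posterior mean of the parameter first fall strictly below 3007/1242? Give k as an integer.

obs 1: x=7/2 → posterior Normal(59/19, 24/19)
obs 2: x=-3/4 → posterior Normal(56/23, 24/23)
obs 3: x=9/4 → posterior Normal(65/27, 8/9)
obs 4: x=-7 → posterior Normal(37/31, 24/31)
obs 5: x=2 → posterior Normal(9/7, 24/35)

k = 3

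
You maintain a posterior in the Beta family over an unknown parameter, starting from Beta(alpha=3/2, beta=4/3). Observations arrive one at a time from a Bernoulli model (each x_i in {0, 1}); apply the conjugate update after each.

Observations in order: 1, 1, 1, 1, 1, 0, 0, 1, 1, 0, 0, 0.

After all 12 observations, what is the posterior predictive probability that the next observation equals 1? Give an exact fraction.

51/89

obs 1: x=1 → posterior Beta(5/2, 4/3)
obs 2: x=1 → posterior Beta(7/2, 4/3)
obs 3: x=1 → posterior Beta(9/2, 4/3)
obs 4: x=1 → posterior Beta(11/2, 4/3)
obs 5: x=1 → posterior Beta(13/2, 4/3)
obs 6: x=0 → posterior Beta(13/2, 7/3)
obs 7: x=0 → posterior Beta(13/2, 10/3)
obs 8: x=1 → posterior Beta(15/2, 10/3)
obs 9: x=1 → posterior Beta(17/2, 10/3)
obs 10: x=0 → posterior Beta(17/2, 13/3)
obs 11: x=0 → posterior Beta(17/2, 16/3)
obs 12: x=0 → posterior Beta(17/2, 19/3)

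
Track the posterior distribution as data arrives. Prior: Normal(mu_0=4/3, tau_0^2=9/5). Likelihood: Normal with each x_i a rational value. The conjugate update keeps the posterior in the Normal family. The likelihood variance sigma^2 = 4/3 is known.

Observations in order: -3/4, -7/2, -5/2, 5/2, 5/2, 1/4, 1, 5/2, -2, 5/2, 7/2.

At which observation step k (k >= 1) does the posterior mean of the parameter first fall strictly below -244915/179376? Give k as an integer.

obs 1: x=-3/4 → posterior Normal(77/564, 36/47)
obs 2: x=-7/2 → posterior Normal(-1057/888, 18/37)
obs 3: x=-5/2 → posterior Normal(-1867/1212, 36/101)
obs 4: x=5/2 → posterior Normal(-1057/1536, 9/32)
obs 5: x=5/2 → posterior Normal(-247/1860, 36/155)
obs 6: x=1/4 → posterior Normal(-83/1092, 18/91)
obs 7: x=1 → posterior Normal(79/1254, 36/209)
obs 8: x=5/2 → posterior Normal(121/354, 9/59)
obs 9: x=-2 → posterior Normal(80/789, 36/263)
obs 10: x=5/2 → posterior Normal(113/348, 18/145)
obs 11: x=7/2 → posterior Normal(566/951, 36/317)

k = 3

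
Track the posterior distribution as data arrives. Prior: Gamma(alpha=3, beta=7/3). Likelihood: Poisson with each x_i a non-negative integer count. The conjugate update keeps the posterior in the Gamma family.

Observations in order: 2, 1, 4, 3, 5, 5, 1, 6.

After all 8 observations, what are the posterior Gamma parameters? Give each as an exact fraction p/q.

alpha=30, beta=31/3

obs 1: x=2 → posterior Gamma(5, 10/3)
obs 2: x=1 → posterior Gamma(6, 13/3)
obs 3: x=4 → posterior Gamma(10, 16/3)
obs 4: x=3 → posterior Gamma(13, 19/3)
obs 5: x=5 → posterior Gamma(18, 22/3)
obs 6: x=5 → posterior Gamma(23, 25/3)
obs 7: x=1 → posterior Gamma(24, 28/3)
obs 8: x=6 → posterior Gamma(30, 31/3)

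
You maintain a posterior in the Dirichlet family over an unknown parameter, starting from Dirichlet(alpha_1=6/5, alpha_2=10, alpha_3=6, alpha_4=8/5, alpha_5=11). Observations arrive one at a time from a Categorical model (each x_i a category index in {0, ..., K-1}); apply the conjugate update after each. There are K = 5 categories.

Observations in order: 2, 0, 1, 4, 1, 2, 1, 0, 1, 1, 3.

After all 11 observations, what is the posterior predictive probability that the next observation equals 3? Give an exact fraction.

13/204

obs 1: x=2 → posterior Dirichlet(6/5, 10, 7, 8/5, 11)
obs 2: x=0 → posterior Dirichlet(11/5, 10, 7, 8/5, 11)
obs 3: x=1 → posterior Dirichlet(11/5, 11, 7, 8/5, 11)
obs 4: x=4 → posterior Dirichlet(11/5, 11, 7, 8/5, 12)
obs 5: x=1 → posterior Dirichlet(11/5, 12, 7, 8/5, 12)
obs 6: x=2 → posterior Dirichlet(11/5, 12, 8, 8/5, 12)
obs 7: x=1 → posterior Dirichlet(11/5, 13, 8, 8/5, 12)
obs 8: x=0 → posterior Dirichlet(16/5, 13, 8, 8/5, 12)
obs 9: x=1 → posterior Dirichlet(16/5, 14, 8, 8/5, 12)
obs 10: x=1 → posterior Dirichlet(16/5, 15, 8, 8/5, 12)
obs 11: x=3 → posterior Dirichlet(16/5, 15, 8, 13/5, 12)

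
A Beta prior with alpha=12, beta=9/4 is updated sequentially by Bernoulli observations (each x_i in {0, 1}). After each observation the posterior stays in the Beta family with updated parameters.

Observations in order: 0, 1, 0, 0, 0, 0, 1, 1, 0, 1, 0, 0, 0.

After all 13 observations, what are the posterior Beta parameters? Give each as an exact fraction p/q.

alpha=16, beta=45/4

obs 1: x=0 → posterior Beta(12, 13/4)
obs 2: x=1 → posterior Beta(13, 13/4)
obs 3: x=0 → posterior Beta(13, 17/4)
obs 4: x=0 → posterior Beta(13, 21/4)
obs 5: x=0 → posterior Beta(13, 25/4)
obs 6: x=0 → posterior Beta(13, 29/4)
obs 7: x=1 → posterior Beta(14, 29/4)
obs 8: x=1 → posterior Beta(15, 29/4)
obs 9: x=0 → posterior Beta(15, 33/4)
obs 10: x=1 → posterior Beta(16, 33/4)
obs 11: x=0 → posterior Beta(16, 37/4)
obs 12: x=0 → posterior Beta(16, 41/4)
obs 13: x=0 → posterior Beta(16, 45/4)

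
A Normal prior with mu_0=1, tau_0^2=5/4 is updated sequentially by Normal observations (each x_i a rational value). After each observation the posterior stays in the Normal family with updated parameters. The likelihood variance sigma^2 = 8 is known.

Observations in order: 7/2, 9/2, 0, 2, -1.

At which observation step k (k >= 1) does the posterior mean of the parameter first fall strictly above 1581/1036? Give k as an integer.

k = 2

obs 1: x=7/2 → posterior Normal(99/74, 40/37)
obs 2: x=9/2 → posterior Normal(12/7, 20/21)
obs 3: x=0 → posterior Normal(72/47, 40/47)
obs 4: x=2 → posterior Normal(41/26, 10/13)
obs 5: x=-1 → posterior Normal(77/57, 40/57)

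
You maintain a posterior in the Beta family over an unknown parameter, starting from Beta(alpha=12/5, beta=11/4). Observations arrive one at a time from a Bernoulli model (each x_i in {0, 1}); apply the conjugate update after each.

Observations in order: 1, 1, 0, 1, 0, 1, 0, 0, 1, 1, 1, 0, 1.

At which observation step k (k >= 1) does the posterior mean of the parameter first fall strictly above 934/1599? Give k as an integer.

k = 2

obs 1: x=1 → posterior Beta(17/5, 11/4)
obs 2: x=1 → posterior Beta(22/5, 11/4)
obs 3: x=0 → posterior Beta(22/5, 15/4)
obs 4: x=1 → posterior Beta(27/5, 15/4)
obs 5: x=0 → posterior Beta(27/5, 19/4)
obs 6: x=1 → posterior Beta(32/5, 19/4)
obs 7: x=0 → posterior Beta(32/5, 23/4)
obs 8: x=0 → posterior Beta(32/5, 27/4)
obs 9: x=1 → posterior Beta(37/5, 27/4)
obs 10: x=1 → posterior Beta(42/5, 27/4)
obs 11: x=1 → posterior Beta(47/5, 27/4)
obs 12: x=0 → posterior Beta(47/5, 31/4)
obs 13: x=1 → posterior Beta(52/5, 31/4)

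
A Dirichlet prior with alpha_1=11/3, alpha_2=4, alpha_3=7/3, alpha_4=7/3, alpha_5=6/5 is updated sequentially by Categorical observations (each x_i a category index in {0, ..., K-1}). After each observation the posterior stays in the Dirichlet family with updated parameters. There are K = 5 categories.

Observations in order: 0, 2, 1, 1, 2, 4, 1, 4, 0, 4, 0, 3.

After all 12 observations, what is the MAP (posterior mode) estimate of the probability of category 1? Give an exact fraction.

obs 1: x=0 → posterior Dirichlet(14/3, 4, 7/3, 7/3, 6/5)
obs 2: x=2 → posterior Dirichlet(14/3, 4, 10/3, 7/3, 6/5)
obs 3: x=1 → posterior Dirichlet(14/3, 5, 10/3, 7/3, 6/5)
obs 4: x=1 → posterior Dirichlet(14/3, 6, 10/3, 7/3, 6/5)
obs 5: x=2 → posterior Dirichlet(14/3, 6, 13/3, 7/3, 6/5)
obs 6: x=4 → posterior Dirichlet(14/3, 6, 13/3, 7/3, 11/5)
obs 7: x=1 → posterior Dirichlet(14/3, 7, 13/3, 7/3, 11/5)
obs 8: x=4 → posterior Dirichlet(14/3, 7, 13/3, 7/3, 16/5)
obs 9: x=0 → posterior Dirichlet(17/3, 7, 13/3, 7/3, 16/5)
obs 10: x=4 → posterior Dirichlet(17/3, 7, 13/3, 7/3, 21/5)
obs 11: x=0 → posterior Dirichlet(20/3, 7, 13/3, 7/3, 21/5)
obs 12: x=3 → posterior Dirichlet(20/3, 7, 13/3, 10/3, 21/5)

45/154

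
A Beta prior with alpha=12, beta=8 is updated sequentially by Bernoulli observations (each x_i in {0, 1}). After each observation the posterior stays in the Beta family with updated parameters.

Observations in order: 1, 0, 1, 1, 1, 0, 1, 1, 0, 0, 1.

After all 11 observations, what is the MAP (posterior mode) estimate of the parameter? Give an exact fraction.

obs 1: x=1 → posterior Beta(13, 8)
obs 2: x=0 → posterior Beta(13, 9)
obs 3: x=1 → posterior Beta(14, 9)
obs 4: x=1 → posterior Beta(15, 9)
obs 5: x=1 → posterior Beta(16, 9)
obs 6: x=0 → posterior Beta(16, 10)
obs 7: x=1 → posterior Beta(17, 10)
obs 8: x=1 → posterior Beta(18, 10)
obs 9: x=0 → posterior Beta(18, 11)
obs 10: x=0 → posterior Beta(18, 12)
obs 11: x=1 → posterior Beta(19, 12)

18/29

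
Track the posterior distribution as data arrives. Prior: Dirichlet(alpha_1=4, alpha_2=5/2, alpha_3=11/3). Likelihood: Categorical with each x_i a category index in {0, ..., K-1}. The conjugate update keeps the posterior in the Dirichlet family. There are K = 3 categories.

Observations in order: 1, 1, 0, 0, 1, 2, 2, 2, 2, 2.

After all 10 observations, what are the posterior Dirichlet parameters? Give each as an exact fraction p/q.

alpha_1=6, alpha_2=11/2, alpha_3=26/3

obs 1: x=1 → posterior Dirichlet(4, 7/2, 11/3)
obs 2: x=1 → posterior Dirichlet(4, 9/2, 11/3)
obs 3: x=0 → posterior Dirichlet(5, 9/2, 11/3)
obs 4: x=0 → posterior Dirichlet(6, 9/2, 11/3)
obs 5: x=1 → posterior Dirichlet(6, 11/2, 11/3)
obs 6: x=2 → posterior Dirichlet(6, 11/2, 14/3)
obs 7: x=2 → posterior Dirichlet(6, 11/2, 17/3)
obs 8: x=2 → posterior Dirichlet(6, 11/2, 20/3)
obs 9: x=2 → posterior Dirichlet(6, 11/2, 23/3)
obs 10: x=2 → posterior Dirichlet(6, 11/2, 26/3)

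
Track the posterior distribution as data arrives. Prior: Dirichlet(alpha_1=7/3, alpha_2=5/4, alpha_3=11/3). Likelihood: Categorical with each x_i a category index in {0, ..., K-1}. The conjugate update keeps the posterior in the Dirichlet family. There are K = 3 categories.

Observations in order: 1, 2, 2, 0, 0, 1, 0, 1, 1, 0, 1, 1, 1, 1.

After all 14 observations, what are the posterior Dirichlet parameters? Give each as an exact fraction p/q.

obs 1: x=1 → posterior Dirichlet(7/3, 9/4, 11/3)
obs 2: x=2 → posterior Dirichlet(7/3, 9/4, 14/3)
obs 3: x=2 → posterior Dirichlet(7/3, 9/4, 17/3)
obs 4: x=0 → posterior Dirichlet(10/3, 9/4, 17/3)
obs 5: x=0 → posterior Dirichlet(13/3, 9/4, 17/3)
obs 6: x=1 → posterior Dirichlet(13/3, 13/4, 17/3)
obs 7: x=0 → posterior Dirichlet(16/3, 13/4, 17/3)
obs 8: x=1 → posterior Dirichlet(16/3, 17/4, 17/3)
obs 9: x=1 → posterior Dirichlet(16/3, 21/4, 17/3)
obs 10: x=0 → posterior Dirichlet(19/3, 21/4, 17/3)
obs 11: x=1 → posterior Dirichlet(19/3, 25/4, 17/3)
obs 12: x=1 → posterior Dirichlet(19/3, 29/4, 17/3)
obs 13: x=1 → posterior Dirichlet(19/3, 33/4, 17/3)
obs 14: x=1 → posterior Dirichlet(19/3, 37/4, 17/3)

alpha_1=19/3, alpha_2=37/4, alpha_3=17/3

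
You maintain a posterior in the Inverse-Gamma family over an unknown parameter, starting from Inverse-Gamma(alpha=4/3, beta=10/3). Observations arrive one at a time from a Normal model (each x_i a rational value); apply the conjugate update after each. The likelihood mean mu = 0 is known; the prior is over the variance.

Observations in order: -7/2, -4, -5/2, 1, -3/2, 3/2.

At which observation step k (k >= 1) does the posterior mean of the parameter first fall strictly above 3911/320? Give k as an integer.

k = 2

obs 1: x=-7/2 → posterior Inverse-Gamma(11/6, 227/24)
obs 2: x=-4 → posterior Inverse-Gamma(7/3, 419/24)
obs 3: x=-5/2 → posterior Inverse-Gamma(17/6, 247/12)
obs 4: x=1 → posterior Inverse-Gamma(10/3, 253/12)
obs 5: x=-3/2 → posterior Inverse-Gamma(23/6, 533/24)
obs 6: x=3/2 → posterior Inverse-Gamma(13/3, 70/3)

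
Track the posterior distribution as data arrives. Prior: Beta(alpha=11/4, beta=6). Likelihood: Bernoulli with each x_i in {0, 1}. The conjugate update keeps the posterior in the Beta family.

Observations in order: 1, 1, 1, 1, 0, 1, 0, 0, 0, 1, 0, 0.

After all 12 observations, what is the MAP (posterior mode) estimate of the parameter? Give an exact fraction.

obs 1: x=1 → posterior Beta(15/4, 6)
obs 2: x=1 → posterior Beta(19/4, 6)
obs 3: x=1 → posterior Beta(23/4, 6)
obs 4: x=1 → posterior Beta(27/4, 6)
obs 5: x=0 → posterior Beta(27/4, 7)
obs 6: x=1 → posterior Beta(31/4, 7)
obs 7: x=0 → posterior Beta(31/4, 8)
obs 8: x=0 → posterior Beta(31/4, 9)
obs 9: x=0 → posterior Beta(31/4, 10)
obs 10: x=1 → posterior Beta(35/4, 10)
obs 11: x=0 → posterior Beta(35/4, 11)
obs 12: x=0 → posterior Beta(35/4, 12)

31/75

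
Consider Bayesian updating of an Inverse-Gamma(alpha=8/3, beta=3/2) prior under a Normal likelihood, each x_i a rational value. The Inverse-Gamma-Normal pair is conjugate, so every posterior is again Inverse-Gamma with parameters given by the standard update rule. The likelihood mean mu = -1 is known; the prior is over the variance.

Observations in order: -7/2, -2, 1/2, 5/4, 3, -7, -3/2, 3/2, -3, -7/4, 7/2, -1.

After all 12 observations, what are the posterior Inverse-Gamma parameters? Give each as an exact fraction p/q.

obs 1: x=-7/2 → posterior Inverse-Gamma(19/6, 37/8)
obs 2: x=-2 → posterior Inverse-Gamma(11/3, 41/8)
obs 3: x=1/2 → posterior Inverse-Gamma(25/6, 25/4)
obs 4: x=5/4 → posterior Inverse-Gamma(14/3, 281/32)
obs 5: x=3 → posterior Inverse-Gamma(31/6, 537/32)
obs 6: x=-7 → posterior Inverse-Gamma(17/3, 1113/32)
obs 7: x=-3/2 → posterior Inverse-Gamma(37/6, 1117/32)
obs 8: x=3/2 → posterior Inverse-Gamma(20/3, 1217/32)
obs 9: x=-3 → posterior Inverse-Gamma(43/6, 1281/32)
obs 10: x=-7/4 → posterior Inverse-Gamma(23/3, 645/16)
obs 11: x=7/2 → posterior Inverse-Gamma(49/6, 807/16)
obs 12: x=-1 → posterior Inverse-Gamma(26/3, 807/16)

alpha=26/3, beta=807/16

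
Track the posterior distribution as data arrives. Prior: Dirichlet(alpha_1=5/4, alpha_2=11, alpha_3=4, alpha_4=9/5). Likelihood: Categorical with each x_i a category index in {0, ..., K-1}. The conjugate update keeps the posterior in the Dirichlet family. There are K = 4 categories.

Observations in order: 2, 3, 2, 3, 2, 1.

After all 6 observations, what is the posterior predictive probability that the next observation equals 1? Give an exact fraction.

240/481

obs 1: x=2 → posterior Dirichlet(5/4, 11, 5, 9/5)
obs 2: x=3 → posterior Dirichlet(5/4, 11, 5, 14/5)
obs 3: x=2 → posterior Dirichlet(5/4, 11, 6, 14/5)
obs 4: x=3 → posterior Dirichlet(5/4, 11, 6, 19/5)
obs 5: x=2 → posterior Dirichlet(5/4, 11, 7, 19/5)
obs 6: x=1 → posterior Dirichlet(5/4, 12, 7, 19/5)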